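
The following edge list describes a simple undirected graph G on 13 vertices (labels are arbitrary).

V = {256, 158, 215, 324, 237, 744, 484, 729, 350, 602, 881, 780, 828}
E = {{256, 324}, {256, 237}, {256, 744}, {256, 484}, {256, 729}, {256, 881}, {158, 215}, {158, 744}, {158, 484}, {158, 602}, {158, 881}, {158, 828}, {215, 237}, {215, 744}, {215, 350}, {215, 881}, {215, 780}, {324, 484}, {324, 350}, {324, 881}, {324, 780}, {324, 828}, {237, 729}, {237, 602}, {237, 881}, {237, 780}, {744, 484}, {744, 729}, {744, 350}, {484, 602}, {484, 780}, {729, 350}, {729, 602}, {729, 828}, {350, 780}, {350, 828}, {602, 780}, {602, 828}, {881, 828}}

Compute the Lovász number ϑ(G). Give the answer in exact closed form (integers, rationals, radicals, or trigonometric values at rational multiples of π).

sqrt(13)

Vertex 744 has 6 neighbors: 256, 158, 215, 484, 729, 350.
Vertex 158 has 6 neighbors: 215, 744, 484, 602, 881, 828.
Vertex 602 has 6 neighbors: 158, 237, 484, 729, 780, 828.
Vertex 780 has 6 neighbors: 215, 324, 237, 484, 350, 602.
Regular of degree 6 on 13 vertices: SR(13,6,2,3) — a Paley graph.
The 3 distinct eigenvalues: [6.0, 1.3028, -2.3028].
Lovász: ϑ = −13(-sqrt(13)/2 - 1/2)/(6+-(-sqrt(13)/2 - 1/2)) = sqrt(13).
Numerically 3.605551.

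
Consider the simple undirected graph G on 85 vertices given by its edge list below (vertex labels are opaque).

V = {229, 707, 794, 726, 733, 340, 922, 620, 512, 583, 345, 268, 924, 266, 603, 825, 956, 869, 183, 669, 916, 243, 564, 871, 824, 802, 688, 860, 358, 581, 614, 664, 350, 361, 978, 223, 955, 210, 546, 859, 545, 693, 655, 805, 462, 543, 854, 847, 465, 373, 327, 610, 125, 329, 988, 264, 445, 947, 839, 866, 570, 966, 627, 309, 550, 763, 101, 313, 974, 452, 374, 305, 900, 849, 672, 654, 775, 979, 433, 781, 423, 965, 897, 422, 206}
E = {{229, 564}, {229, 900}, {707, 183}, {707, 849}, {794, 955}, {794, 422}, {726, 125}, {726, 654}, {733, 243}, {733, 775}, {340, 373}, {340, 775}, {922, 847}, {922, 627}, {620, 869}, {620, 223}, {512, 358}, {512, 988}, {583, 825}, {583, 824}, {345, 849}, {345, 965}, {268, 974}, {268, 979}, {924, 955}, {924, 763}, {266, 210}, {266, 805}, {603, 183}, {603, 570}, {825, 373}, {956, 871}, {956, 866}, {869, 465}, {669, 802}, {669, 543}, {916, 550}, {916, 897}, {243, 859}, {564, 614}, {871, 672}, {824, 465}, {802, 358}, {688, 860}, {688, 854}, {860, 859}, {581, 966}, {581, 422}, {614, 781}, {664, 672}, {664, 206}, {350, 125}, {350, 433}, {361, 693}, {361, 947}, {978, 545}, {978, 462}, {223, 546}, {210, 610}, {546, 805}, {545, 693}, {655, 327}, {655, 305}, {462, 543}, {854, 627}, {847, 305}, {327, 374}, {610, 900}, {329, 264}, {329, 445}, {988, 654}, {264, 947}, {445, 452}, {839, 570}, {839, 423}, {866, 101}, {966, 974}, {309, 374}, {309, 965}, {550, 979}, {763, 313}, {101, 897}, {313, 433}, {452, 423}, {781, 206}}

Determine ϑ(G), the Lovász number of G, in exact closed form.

85*cos(pi/85)/(cos(pi/85) + 1)

Vertex 610 has 2 neighbors: 210, 900.
Vertex 854 has 2 neighbors: 688, 627.
N(654) = {726, 988}, |N(654)| = 2.
deg(897) = 2; N(897) = {916, 101}.
deg(v) = 2 for all v (|V|=85); the odd cycle C_{85}.
The 43 distinct eigenvalues: [2.0, 1.994538, 1.978183, 1.951024, 1.913209, 1.864944, 1.806494, 1.738178, 1.660368, 1.57349, 1.478018, 1.374473, 1.263422, 1.14547, 1.021262, 0.891477, 0.756822, 0.618034, 0.47587, 0.331108, 0.184537, 0.036958, -0.110823, -0.257998, -0.403765, -0.547326, -0.687898, -0.824713, -0.957023, -1.084107, -1.205269, -1.319849, -1.42722, -1.526797, -1.618034, -1.700434, -1.773547, -1.836974, -1.890368, -1.933437, -1.965946, -1.987718, -1.998634].
−85·(-2*cos(pi/85)) / ((2)−(-2*cos(pi/85))) = 85*cos(pi/85)/(cos(pi/85) + 1) = ϑ(G).
ϑ(G) ≈ 42.485483.
Sandwich: α(G)=42 ≤ ϑ(G)=85*cos(pi/85)/(cos(pi/85) + 1) ≤ χ(Ḡ)=43 (both strict).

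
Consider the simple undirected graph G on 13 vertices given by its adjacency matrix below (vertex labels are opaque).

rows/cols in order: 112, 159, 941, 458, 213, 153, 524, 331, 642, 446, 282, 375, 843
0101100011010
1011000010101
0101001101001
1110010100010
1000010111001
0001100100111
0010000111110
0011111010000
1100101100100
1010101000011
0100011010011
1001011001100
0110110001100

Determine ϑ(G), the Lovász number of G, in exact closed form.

sqrt(13)

deg(112) = 6; N(112) = {159, 458, 213, 642, 446, 375}.
N(941) = {159, 458, 524, 331, 446, 843}, |N(941)| = 6.
deg(375) = 6; N(375) = {112, 458, 153, 524, 446, 282}.
Vertex 524 has 6 neighbors: 941, 331, 642, 446, 282, 375.
G on 13 vertices is 6-regular; Paley(13): SR with (k,λ,μ)=(6,2,3).
Distinct eigenvalues (to 4 d.p.): [6.0, 1.3028, -2.3028].
Lovász: ϑ = −13(-sqrt(13)/2 - 1/2)/(6+-(-sqrt(13)/2 - 1/2)) = sqrt(13).
ϑ(G) ≈ 3.60555128.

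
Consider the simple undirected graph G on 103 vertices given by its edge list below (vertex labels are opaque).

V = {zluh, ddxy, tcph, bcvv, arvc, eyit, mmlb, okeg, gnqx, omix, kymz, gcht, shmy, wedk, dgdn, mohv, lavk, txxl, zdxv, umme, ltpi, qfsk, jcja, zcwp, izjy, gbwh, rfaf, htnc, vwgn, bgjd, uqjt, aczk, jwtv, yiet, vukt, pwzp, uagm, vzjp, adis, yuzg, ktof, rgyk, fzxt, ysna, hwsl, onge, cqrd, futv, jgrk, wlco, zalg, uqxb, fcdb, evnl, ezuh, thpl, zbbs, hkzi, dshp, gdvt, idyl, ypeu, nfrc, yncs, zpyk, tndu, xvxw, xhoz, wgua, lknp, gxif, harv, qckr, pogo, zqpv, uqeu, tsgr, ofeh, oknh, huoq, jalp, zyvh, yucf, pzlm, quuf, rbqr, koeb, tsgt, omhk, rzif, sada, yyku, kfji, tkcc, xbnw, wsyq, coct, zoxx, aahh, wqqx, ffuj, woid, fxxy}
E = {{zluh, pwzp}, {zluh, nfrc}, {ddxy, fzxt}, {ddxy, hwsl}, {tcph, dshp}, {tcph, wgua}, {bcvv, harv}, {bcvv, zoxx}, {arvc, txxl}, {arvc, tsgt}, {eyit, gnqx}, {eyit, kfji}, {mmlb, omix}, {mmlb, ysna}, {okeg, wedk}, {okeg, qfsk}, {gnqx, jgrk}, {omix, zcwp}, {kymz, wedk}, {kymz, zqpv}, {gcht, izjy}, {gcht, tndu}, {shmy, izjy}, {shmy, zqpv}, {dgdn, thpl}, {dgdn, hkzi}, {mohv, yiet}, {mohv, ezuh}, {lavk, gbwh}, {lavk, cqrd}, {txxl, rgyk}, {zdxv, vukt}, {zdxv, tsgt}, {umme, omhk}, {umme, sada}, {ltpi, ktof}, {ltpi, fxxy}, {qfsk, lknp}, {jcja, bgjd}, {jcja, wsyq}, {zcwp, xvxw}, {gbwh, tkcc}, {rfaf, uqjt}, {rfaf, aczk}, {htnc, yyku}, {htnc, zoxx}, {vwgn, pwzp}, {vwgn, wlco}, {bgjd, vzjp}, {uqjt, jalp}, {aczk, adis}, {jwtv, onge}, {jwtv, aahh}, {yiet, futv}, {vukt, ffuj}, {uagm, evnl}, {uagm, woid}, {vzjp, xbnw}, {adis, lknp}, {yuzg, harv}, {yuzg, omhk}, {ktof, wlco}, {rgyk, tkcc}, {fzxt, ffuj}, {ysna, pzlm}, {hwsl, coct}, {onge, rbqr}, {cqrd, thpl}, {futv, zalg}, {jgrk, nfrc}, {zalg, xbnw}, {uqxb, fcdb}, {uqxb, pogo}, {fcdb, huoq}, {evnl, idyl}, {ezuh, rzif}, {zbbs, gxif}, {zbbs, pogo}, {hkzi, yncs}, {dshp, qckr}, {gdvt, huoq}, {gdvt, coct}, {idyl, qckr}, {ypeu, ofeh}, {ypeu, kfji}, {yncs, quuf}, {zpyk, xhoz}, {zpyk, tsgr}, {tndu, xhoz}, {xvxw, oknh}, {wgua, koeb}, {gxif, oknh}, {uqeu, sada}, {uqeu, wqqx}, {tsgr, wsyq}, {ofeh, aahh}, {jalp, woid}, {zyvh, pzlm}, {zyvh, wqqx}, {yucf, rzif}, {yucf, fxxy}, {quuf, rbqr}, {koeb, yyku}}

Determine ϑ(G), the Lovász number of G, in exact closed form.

103*cos(pi/103)/(cos(pi/103) + 1)

N(tndu) = {gcht, xhoz}, |N(tndu)| = 2.
Vertex onge has 2 neighbors: jwtv, rbqr.
Vertex zoxx has 2 neighbors: bcvv, htnc.
deg(ffuj) = 2; N(ffuj) = {vukt, fzxt}.
103-vertex 2-regular graph: a single 103-cycle (edge-transitive).
Distinct eigenvalues (to 5 d.p.): [2.0, 1.99628, 1.98513, 1.9666, 1.94076, 1.90769, 1.86752, 1.82041, 1.76653, 1.70608, 1.63928, 1.56638, 1.48765, 1.40339, 1.31391, 1.21954, 1.12063, 1.01756, 0.9107, 0.80045, 0.68722, 0.57144, 0.45353, 0.33394, 0.2131, 0.09147, -0.0305, -0.15236, -0.27365, -0.39392, -0.51273, -0.62963, -0.74418, -0.85597, -0.96458, -1.06959, -1.17063, -1.26731, -1.35928, -1.44619, -1.52772, -1.60357, -1.67345, -1.73711, -1.79431, -1.84483, -1.88849, -1.92512, -1.95459, -1.97679, -1.99163, -1.99907].
Lovász (edge-transitive): ϑ = −103·(-2*cos(pi/103))/((2)−(-2*cos(pi/103))) = 103*cos(pi/103)/(cos(pi/103) + 1).
= 51.48802… (decimal).
51 ≤ 103*cos(pi/103)/(cos(pi/103) + 1) ≤ 52: both strict.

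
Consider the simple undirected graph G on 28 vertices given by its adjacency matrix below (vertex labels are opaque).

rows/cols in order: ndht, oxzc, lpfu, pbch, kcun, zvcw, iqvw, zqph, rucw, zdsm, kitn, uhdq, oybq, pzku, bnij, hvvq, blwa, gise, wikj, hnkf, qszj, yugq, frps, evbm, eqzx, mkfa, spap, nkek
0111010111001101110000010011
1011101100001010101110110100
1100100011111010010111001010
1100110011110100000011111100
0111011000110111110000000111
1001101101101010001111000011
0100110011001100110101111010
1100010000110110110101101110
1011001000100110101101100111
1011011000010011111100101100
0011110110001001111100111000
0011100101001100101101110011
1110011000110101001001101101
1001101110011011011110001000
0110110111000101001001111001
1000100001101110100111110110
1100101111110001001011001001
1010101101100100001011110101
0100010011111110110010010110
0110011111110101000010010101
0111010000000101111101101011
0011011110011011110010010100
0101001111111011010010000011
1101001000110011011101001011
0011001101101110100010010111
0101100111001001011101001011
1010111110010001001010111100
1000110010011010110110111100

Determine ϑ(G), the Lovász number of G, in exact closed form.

7

deg(pzku) = 15; N(pzku) = {ndht, pbch, kcun, iqvw, zqph, rucw, uhdq, oybq, bnij, hvvq, gise, wikj, hnkf, qszj, eqzx}.
Vertex frps has 15 neighbors: oxzc, pbch, iqvw, zqph, rucw, zdsm, kitn, uhdq, oybq, bnij, hvvq, gise, qszj, spap, nkek.
Vertex zdsm has 15 neighbors: ndht, lpfu, pbch, zvcw, iqvw, uhdq, bnij, hvvq, blwa, gise, wikj, hnkf, frps, eqzx, mkfa.
N(rucw) = {ndht, lpfu, pbch, iqvw, kitn, pzku, bnij, blwa, wikj, hnkf, yugq, frps, mkfa, spap, nkek}, |N(rucw)| = 15.
Every vertex has degree 15 (N=28); Kneser K(8,2) on C(8,2)=28 vertices.
Distinct eigenvalues (to 5 d.p.): [15.0, 1.0, -5.0].
Lovász (edge-transitive): ϑ = −28·(-5)/((15)−(-5)) = 7.
≈ 7.00000 (to 5 d.p.).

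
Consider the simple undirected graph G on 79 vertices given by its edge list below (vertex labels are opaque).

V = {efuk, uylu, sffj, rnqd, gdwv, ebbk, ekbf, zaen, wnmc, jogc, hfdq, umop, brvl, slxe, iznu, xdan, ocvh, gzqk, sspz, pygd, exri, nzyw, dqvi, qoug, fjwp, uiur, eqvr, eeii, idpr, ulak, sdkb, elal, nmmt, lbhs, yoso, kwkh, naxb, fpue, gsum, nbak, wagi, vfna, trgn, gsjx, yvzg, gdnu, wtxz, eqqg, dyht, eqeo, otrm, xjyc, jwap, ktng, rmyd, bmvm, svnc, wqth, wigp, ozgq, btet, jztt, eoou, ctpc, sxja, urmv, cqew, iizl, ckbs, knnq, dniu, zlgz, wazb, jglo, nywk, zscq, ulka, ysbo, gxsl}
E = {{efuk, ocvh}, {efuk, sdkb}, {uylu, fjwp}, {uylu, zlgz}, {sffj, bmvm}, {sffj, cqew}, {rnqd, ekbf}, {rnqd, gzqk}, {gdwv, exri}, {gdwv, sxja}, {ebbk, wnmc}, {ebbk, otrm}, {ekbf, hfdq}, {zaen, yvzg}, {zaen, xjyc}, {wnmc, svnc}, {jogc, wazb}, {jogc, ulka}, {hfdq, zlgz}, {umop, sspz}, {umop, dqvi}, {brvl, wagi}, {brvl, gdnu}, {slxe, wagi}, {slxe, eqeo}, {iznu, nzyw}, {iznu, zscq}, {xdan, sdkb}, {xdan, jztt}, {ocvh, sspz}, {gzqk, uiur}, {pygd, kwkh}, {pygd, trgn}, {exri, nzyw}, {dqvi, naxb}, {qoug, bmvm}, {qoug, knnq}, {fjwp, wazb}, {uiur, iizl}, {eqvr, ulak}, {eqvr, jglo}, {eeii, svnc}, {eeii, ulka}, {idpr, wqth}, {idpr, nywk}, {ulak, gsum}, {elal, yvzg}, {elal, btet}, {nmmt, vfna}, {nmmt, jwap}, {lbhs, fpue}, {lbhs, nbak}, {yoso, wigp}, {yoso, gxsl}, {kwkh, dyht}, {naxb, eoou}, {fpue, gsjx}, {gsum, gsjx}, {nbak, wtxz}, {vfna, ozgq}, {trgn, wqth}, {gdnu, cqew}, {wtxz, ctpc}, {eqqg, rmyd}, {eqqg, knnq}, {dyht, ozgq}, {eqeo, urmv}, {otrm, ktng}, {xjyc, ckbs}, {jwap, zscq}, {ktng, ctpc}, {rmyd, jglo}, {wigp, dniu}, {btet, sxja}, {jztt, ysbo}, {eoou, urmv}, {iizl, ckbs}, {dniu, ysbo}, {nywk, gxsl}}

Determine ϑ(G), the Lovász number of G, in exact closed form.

deg(dniu) = 2; N(dniu) = {wigp, ysbo}.
deg(xdan) = 2; N(xdan) = {sdkb, jztt}.
deg(iizl) = 2; N(iizl) = {uiur, ckbs}.
N(ocvh) = {efuk, sspz}, |N(ocvh)| = 2.
Regular of degree 2 on 79 vertices: this is C_{79}, the 79-cycle.
spec(A) ≈ [2.0, 1.99368, 1.97475, 1.94334, 1.89964, 1.84393, 1.77657, 1.69797, 1.60863, 1.50913, 1.40008, 1.28219, 1.15618, 1.02287, 0.88309, 0.73773, 0.5877, 0.43396, 0.27747, 0.11923, -0.03976, -0.19851, -0.356, -0.51123, -0.66324, -0.81105, -0.95374, -1.09039, -1.22015, -1.3422, -1.45576, -1.56011, -1.65461, -1.73864, -1.81168, -1.87327, -1.92301, -1.96059, -1.98578, -1.99842] (distinct, 5 d.p.).
With N=79: ϑ(G) = 79·(-(-1)*2*cos(pi/79))/(2−(-2*cos(pi/79))) = 79*cos(pi/79)/(cos(pi/79) + 1).
≈ 39.4843794 (to 7 d.p.).
Check 39 ≤ 79*cos(pi/79)/(cos(pi/79) + 1) ≤ 40: both strict.

79*cos(pi/79)/(cos(pi/79) + 1)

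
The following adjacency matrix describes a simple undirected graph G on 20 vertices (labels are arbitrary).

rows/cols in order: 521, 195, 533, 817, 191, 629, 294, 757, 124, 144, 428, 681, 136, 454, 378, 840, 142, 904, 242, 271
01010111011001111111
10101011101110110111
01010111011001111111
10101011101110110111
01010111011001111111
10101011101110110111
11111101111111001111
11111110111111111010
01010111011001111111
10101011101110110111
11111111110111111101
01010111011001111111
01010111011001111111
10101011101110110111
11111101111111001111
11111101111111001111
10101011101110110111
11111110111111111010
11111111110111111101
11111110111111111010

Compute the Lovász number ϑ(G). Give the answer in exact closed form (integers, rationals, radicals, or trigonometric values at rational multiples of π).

6

Vertex 904 has 17 neighbors: 521, 195, 533, 817, 191, 629, 294, 124, 144, 428, 681, 136, 454, 378, 840, 142, 242.
deg(757) = 17; N(757) = {521, 195, 533, 817, 191, 629, 294, 124, 144, 428, 681, 136, 454, 378, 840, 142, 242}.
N(378) = {521, 195, 533, 817, 191, 629, 757, 124, 144, 428, 681, 136, 454, 142, 904, 242, 271}, |N(378)| = 17.
Vertex 195 has 14 neighbors: 521, 533, 191, 294, 757, 124, 428, 681, 136, 378, 840, 904, 242, 271.
Complete 5-partite, parts [6, 6, 3, 3, 2]: perfect, ϑ = α = 6.
Numerically 6.00000000.
Lovász sandwich 6 ≤ 6 ≤ 6: collapsed.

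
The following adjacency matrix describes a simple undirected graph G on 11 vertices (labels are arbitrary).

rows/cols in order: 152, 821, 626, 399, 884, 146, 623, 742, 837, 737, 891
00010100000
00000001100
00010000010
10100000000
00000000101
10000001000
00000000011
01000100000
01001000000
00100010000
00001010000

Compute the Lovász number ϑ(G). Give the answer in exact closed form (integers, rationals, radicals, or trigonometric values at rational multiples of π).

11*cos(pi/11)/(cos(pi/11) + 1)

N(146) = {152, 742}, |N(146)| = 2.
Vertex 399 has 2 neighbors: 152, 626.
deg(821) = 2; N(821) = {742, 837}.
deg(837) = 2; N(837) = {821, 884}.
deg(v) = 2 for all v (|V|=11); connected 2-regular on 11 ⇒ C_{11}.
The 6 distinct eigenvalues: [2.0, 1.682507, 0.83083, -0.28463, -1.309721, -1.918986].
Lovász: ϑ = −11(-2*cos(pi/11))/(2+-(-1)*2*cos(pi/11)) = 11*cos(pi/11)/(cos(pi/11) + 1).
Numerically 5.38630291.
Sandwich: α(G)=5 ≤ ϑ(G)=11*cos(pi/11)/(cos(pi/11) + 1) ≤ χ(Ḡ)=6 (both strict).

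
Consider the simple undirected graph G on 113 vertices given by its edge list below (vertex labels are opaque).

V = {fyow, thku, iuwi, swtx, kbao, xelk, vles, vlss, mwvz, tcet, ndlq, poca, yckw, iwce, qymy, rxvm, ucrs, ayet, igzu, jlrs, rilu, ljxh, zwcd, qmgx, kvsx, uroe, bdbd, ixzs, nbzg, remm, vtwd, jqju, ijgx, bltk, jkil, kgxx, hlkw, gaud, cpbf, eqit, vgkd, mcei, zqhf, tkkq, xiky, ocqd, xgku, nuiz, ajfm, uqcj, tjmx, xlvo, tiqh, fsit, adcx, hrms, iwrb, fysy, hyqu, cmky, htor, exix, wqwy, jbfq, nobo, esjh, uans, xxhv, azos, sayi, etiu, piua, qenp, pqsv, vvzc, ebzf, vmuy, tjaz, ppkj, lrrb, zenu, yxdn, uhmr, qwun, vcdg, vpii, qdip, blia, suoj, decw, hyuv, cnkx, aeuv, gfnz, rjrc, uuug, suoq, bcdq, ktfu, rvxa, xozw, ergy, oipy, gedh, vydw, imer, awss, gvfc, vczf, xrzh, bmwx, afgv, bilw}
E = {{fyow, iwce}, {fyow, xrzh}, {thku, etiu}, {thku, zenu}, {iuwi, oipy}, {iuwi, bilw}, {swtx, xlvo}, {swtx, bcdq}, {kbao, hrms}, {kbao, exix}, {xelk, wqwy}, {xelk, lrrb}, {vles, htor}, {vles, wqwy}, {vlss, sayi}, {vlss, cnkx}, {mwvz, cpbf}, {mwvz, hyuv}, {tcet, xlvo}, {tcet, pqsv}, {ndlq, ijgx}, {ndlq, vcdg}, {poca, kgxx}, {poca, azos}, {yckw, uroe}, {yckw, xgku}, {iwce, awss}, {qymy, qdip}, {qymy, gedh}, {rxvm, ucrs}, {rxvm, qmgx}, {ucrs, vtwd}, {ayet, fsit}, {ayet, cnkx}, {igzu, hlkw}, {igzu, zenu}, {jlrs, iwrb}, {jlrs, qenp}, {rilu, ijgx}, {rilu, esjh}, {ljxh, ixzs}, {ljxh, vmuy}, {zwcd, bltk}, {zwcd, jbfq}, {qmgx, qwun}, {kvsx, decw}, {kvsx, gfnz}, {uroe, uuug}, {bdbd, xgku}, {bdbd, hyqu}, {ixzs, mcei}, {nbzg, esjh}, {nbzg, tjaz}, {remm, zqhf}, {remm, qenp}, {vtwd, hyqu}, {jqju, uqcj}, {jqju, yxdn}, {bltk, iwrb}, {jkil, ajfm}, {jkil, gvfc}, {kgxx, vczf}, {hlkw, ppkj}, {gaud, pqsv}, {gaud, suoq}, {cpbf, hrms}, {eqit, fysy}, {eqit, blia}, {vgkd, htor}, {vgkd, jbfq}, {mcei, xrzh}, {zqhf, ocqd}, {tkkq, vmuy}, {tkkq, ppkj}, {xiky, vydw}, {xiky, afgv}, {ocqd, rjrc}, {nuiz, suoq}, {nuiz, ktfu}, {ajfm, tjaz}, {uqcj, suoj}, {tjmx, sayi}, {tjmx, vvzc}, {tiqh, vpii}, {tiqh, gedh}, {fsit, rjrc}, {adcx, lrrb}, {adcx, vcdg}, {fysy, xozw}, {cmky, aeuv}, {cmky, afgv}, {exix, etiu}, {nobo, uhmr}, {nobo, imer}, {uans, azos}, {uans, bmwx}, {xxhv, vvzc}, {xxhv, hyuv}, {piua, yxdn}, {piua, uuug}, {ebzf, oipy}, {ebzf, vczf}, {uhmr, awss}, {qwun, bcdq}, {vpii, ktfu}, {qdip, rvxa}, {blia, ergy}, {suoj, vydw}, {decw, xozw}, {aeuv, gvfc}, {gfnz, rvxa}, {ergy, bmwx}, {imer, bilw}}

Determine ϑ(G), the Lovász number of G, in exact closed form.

deg(vlss) = 2; N(vlss) = {sayi, cnkx}.
N(xxhv) = {vvzc, hyuv}, |N(xxhv)| = 2.
deg(ljxh) = 2; N(ljxh) = {ixzs, vmuy}.
N(adcx) = {lrrb, vcdg}, |N(adcx)| = 2.
deg(v) = 2 for all v (|V|=113); the odd cycle C_{113}.
The 57 distinct eigenvalues: [2.0, 1.997, 1.988, 1.972, 1.951, 1.923, 1.89, 1.85, 1.805, 1.755, 1.699, 1.637, 1.571, 1.5, 1.424, 1.344, 1.259, 1.171, 1.079, 0.984, 0.886, 0.785, 0.681, 0.576, 0.468, 0.359, 0.25, 0.139, 0.028, -0.083, -0.194, -0.305, -0.414, -0.522, -0.629, -0.733, -0.835, -0.935, -1.032, -1.126, -1.216, -1.302, -1.384, -1.462, -1.536, -1.605, -1.669, -1.727, -1.781, -1.829, -1.871, -1.907, -1.938, -1.962, -1.981, -1.993, -1.999].
ϑ = −N·λ_min/(λ_max−λ_min) = −113·(-2*cos(pi/113))/(2−(-2*cos(pi/113))) = 113*cos(pi/113)/(cos(pi/113) + 1).
Numerically 56.48908089.
Lovász sandwich 56 ≤ 113*cos(pi/113)/(cos(pi/113) + 1) ≤ 57: both strict.

113*cos(pi/113)/(cos(pi/113) + 1)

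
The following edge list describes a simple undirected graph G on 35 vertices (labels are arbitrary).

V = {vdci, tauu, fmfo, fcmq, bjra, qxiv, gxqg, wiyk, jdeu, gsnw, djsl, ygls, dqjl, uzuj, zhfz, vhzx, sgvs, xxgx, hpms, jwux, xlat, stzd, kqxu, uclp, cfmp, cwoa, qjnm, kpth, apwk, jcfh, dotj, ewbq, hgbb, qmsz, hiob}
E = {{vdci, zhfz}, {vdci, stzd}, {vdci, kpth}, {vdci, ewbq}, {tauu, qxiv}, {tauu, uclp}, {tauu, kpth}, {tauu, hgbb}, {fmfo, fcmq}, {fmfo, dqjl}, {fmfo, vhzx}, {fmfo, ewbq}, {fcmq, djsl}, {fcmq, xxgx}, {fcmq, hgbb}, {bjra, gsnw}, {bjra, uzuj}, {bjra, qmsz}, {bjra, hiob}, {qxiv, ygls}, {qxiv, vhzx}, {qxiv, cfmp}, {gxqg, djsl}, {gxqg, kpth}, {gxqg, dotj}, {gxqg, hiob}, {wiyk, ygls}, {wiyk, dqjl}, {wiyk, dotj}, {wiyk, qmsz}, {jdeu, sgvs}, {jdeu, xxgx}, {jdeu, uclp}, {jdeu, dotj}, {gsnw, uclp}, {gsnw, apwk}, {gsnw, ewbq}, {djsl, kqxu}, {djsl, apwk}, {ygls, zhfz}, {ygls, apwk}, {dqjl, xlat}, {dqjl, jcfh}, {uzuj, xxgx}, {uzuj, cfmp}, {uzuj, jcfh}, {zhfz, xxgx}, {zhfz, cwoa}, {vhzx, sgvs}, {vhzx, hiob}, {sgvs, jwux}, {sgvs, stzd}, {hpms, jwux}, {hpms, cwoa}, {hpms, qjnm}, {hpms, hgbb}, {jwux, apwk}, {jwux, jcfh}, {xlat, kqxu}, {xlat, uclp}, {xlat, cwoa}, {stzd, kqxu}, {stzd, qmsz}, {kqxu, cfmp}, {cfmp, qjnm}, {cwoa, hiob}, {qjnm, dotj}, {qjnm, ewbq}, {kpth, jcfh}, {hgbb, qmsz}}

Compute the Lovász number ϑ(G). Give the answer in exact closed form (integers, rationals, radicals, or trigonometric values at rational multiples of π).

15

Vertex uclp has 4 neighbors: tauu, jdeu, gsnw, xlat.
deg(vhzx) = 4; N(vhzx) = {fmfo, qxiv, sgvs, hiob}.
deg(stzd) = 4; N(stzd) = {vdci, sgvs, kqxu, qmsz}.
N(cwoa) = {zhfz, hpms, xlat, hiob}, |N(cwoa)| = 4.
deg(v) = 4 for all v (|V|=35); Kneser K(7,3) on C(7,3)=35 vertices.
A has 4 distinct eigenvalues ≈ [4.0, 2.0, -1.0, -3.0].
Lovász: ϑ = −35(-3)/(4+-1*(-3)) = 15.
= 15.00000000… (decimal).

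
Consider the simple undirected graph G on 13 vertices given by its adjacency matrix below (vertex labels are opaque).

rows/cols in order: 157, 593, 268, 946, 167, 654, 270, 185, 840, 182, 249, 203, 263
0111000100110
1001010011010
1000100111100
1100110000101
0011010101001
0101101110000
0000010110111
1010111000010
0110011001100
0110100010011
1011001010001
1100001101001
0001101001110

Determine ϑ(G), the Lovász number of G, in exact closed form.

sqrt(13)

N(182) = {593, 268, 167, 840, 203, 263}, |N(182)| = 6.
Vertex 249 has 6 neighbors: 157, 268, 946, 270, 840, 263.
deg(185) = 6; N(185) = {157, 268, 167, 654, 270, 203}.
N(946) = {157, 593, 167, 654, 249, 263}, |N(946)| = 6.
13-vertex 6-regular graph: strongly regular (13,6,2,3).
The 3 distinct eigenvalues: [6.0, 1.302776, -2.302776].
Lovász (edge-transitive): ϑ = −13·(-sqrt(13)/2 - 1/2)/((6)−(-sqrt(13)/2 - 1/2)) = sqrt(13).
= 3.60555… (decimal).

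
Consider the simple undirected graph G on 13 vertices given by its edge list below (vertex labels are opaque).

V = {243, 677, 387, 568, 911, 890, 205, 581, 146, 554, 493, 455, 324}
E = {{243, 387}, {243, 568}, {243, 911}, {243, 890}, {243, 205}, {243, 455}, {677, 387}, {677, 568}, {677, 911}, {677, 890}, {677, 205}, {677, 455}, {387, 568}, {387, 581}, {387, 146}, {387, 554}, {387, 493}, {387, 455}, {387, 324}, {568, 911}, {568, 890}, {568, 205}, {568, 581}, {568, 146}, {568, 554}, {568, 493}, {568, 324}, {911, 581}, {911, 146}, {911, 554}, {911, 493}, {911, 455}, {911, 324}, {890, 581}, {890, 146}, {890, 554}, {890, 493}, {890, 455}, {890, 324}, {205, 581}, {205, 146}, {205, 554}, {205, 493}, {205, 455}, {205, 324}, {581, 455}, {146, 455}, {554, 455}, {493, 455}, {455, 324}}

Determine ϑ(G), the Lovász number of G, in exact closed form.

N(568) = {243, 677, 387, 911, 890, 205, 581, 146, 554, 493, 324}, |N(568)| = 11.
Vertex 205 has 9 neighbors: 243, 677, 568, 581, 146, 554, 493, 455, 324.
N(243) = {387, 568, 911, 890, 205, 455}, |N(243)| = 6.
Vertex 890 has 9 neighbors: 243, 677, 568, 581, 146, 554, 493, 455, 324.
3 parts of sizes [7, 4, 2]; α(G) = 7 = ϑ (perfect).
ϑ(G) ≈ 7.000000000.
7 ≤ 7 ≤ 7: collapsed.

7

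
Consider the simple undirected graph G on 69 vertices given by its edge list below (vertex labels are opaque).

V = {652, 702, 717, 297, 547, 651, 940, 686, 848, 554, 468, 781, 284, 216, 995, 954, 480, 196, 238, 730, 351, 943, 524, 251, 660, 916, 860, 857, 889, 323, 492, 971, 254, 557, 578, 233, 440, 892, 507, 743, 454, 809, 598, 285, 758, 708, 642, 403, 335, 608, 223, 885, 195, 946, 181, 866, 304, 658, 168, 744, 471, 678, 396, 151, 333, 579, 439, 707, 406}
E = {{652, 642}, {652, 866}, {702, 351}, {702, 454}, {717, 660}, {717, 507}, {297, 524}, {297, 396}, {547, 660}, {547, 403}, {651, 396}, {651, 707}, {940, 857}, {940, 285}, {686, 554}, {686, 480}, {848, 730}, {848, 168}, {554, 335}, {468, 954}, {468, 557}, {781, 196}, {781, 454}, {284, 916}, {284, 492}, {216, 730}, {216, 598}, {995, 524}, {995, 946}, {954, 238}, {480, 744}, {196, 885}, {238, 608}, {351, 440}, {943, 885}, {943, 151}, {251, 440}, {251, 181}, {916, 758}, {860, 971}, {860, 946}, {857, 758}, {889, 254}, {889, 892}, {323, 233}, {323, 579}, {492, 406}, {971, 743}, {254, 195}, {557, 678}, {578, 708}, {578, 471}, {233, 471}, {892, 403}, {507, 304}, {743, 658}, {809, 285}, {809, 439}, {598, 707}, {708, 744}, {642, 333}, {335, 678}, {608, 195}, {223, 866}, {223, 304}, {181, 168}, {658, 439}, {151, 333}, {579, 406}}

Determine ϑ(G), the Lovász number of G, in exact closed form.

N(439) = {809, 658}, |N(439)| = 2.
deg(492) = 2; N(492) = {284, 406}.
N(995) = {524, 946}, |N(995)| = 2.
N(642) = {652, 333}, |N(642)| = 2.
deg(v) = 2 for all v (|V|=69); a single 69-cycle (edge-transitive).
A has 35 distinct eigenvalues ≈ [2.0, 1.9917, 1.9669, 1.9258, 1.8688, 1.7963, 1.7088, 1.6073, 1.4924, 1.3651, 1.2265, 1.0778, 0.9201, 0.7548, 0.5833, 0.4069, 0.2272, 0.0455, -0.1365, -0.3174, -0.4956, -0.6698, -0.8384, -1.0, -1.1534, -1.2972, -1.4302, -1.5514, -1.6598, -1.7544, -1.8344, -1.8993, -1.9484, -1.9814, -1.9979].
Lovász (edge-transitive): ϑ = −69·(-2*cos(pi/69))/((2)−(-2*cos(pi/69))) = 69*cos(pi/69)/(cos(pi/69) + 1).
Numerically 34.48211410.
Check 34 ≤ 69*cos(pi/69)/(cos(pi/69) + 1) ≤ 35: both strict.

69*cos(pi/69)/(cos(pi/69) + 1)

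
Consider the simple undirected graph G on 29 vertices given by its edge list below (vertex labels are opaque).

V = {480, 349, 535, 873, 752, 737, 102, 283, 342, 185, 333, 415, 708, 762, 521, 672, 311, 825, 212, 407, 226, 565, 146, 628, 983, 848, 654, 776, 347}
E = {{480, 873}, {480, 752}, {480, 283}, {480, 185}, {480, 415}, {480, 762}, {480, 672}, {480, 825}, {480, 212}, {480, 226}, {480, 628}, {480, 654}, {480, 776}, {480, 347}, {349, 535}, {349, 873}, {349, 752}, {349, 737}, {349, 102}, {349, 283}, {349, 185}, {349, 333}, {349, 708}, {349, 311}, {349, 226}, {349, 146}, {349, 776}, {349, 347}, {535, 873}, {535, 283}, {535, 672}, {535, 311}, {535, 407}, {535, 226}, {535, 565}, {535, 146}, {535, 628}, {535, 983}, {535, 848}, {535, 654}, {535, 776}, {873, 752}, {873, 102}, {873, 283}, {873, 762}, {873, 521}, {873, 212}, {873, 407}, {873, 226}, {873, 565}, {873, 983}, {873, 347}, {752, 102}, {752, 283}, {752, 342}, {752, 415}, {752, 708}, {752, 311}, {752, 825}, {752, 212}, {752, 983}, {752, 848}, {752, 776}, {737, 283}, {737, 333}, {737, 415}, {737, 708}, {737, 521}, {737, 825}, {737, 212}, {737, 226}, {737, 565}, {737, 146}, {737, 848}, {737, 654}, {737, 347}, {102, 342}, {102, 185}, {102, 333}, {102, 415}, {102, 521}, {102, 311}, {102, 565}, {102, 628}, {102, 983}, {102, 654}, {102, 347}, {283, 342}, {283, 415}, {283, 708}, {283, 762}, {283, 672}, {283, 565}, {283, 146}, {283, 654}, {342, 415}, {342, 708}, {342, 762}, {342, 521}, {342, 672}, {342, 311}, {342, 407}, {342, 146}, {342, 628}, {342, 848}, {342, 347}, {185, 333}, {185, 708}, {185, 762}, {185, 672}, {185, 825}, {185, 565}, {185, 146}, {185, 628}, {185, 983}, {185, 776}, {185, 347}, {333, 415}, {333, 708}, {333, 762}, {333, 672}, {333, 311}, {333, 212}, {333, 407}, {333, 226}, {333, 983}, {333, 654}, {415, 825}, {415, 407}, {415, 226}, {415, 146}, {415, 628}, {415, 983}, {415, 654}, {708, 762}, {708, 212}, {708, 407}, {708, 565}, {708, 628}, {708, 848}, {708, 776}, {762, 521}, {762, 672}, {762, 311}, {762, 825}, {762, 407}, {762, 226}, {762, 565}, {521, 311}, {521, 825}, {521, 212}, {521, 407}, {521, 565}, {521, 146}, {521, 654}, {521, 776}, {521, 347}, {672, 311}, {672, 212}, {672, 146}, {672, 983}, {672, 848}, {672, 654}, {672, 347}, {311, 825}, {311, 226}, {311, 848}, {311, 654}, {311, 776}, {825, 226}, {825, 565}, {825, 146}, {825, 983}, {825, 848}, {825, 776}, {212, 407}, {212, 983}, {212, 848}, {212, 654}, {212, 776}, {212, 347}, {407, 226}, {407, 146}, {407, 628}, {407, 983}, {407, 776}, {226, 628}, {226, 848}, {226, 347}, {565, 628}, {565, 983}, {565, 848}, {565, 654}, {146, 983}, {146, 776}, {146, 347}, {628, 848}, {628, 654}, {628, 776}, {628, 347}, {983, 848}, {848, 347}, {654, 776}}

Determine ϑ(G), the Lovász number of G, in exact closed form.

N(311) = {349, 535, 752, 102, 342, 333, 762, 521, 672, 825, 226, 848, 654, 776}, |N(311)| = 14.
Vertex 873 has 14 neighbors: 480, 349, 535, 752, 102, 283, 762, 521, 212, 407, 226, 565, 983, 347.
N(708) = {349, 752, 737, 283, 342, 185, 333, 762, 212, 407, 565, 628, 848, 776}, |N(708)| = 14.
deg(333) = 14; N(333) = {349, 737, 102, 185, 415, 708, 762, 672, 311, 212, 407, 226, 983, 654}.
Every vertex has degree 14 (N=29); strongly regular (29,14,6,7).
Distinct eigenvalues (to 3 d.p.): [14.0, 2.193, -3.193].
With N=29: ϑ(G) = 29·(-(-sqrt(29)/2 - 1/2))/(14−(-sqrt(29)/2 - 1/2)) = sqrt(29).
= 5.385165… (decimal).

sqrt(29)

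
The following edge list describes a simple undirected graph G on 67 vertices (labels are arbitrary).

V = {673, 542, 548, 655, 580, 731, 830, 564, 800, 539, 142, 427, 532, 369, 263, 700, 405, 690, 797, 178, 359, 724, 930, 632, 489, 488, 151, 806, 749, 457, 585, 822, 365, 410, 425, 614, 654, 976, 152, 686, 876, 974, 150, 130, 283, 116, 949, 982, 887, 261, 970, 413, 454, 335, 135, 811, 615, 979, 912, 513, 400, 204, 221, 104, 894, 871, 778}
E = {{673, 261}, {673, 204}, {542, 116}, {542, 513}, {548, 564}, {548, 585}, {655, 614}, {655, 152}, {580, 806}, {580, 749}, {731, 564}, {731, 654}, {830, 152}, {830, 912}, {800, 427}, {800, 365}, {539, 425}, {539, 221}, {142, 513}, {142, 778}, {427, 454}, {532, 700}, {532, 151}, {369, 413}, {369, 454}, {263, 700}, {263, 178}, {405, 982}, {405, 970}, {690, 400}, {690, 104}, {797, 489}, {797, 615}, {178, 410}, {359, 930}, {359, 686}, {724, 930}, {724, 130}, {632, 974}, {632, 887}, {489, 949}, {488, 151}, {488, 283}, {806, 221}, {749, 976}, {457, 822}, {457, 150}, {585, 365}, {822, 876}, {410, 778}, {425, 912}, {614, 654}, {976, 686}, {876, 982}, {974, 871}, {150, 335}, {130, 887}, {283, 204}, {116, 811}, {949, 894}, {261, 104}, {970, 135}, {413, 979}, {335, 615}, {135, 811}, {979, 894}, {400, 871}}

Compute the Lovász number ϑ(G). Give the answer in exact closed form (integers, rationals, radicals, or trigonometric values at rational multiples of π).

N(489) = {797, 949}, |N(489)| = 2.
Vertex 686 has 2 neighbors: 359, 976.
Vertex 135 has 2 neighbors: 970, 811.
deg(564) = 2; N(564) = {548, 731}.
Every vertex has degree 2 (N=67); the odd cycle C_{67}.
Distinct eigenvalues (to 4 d.p.): [2.0, 1.9912, 1.9649, 1.9214, 1.8609, 1.7841, 1.6917, 1.5843, 1.4631, 1.3289, 1.1831, 1.0269, 0.8617, 0.6889, 0.5101, 0.3268, 0.1406, -0.0469, -0.2339, -0.4189, -0.6002, -0.7762, -0.9454, -1.1063, -1.2574, -1.3975, -1.5254, -1.6398, -1.7398, -1.8245, -1.8932, -1.9453, -1.9802, -1.9978].
Lovász (edge-transitive): ϑ = −67·(-2*cos(pi/67))/((2)−(-2*cos(pi/67))) = 67*cos(pi/67)/(cos(pi/67) + 1).
≈ 33.4815798 (to 7 d.p.).
α=33, χ(Ḡ)=34; ϑ=67*cos(pi/67)/(cos(pi/67) + 1) lies between (both strict).

67*cos(pi/67)/(cos(pi/67) + 1)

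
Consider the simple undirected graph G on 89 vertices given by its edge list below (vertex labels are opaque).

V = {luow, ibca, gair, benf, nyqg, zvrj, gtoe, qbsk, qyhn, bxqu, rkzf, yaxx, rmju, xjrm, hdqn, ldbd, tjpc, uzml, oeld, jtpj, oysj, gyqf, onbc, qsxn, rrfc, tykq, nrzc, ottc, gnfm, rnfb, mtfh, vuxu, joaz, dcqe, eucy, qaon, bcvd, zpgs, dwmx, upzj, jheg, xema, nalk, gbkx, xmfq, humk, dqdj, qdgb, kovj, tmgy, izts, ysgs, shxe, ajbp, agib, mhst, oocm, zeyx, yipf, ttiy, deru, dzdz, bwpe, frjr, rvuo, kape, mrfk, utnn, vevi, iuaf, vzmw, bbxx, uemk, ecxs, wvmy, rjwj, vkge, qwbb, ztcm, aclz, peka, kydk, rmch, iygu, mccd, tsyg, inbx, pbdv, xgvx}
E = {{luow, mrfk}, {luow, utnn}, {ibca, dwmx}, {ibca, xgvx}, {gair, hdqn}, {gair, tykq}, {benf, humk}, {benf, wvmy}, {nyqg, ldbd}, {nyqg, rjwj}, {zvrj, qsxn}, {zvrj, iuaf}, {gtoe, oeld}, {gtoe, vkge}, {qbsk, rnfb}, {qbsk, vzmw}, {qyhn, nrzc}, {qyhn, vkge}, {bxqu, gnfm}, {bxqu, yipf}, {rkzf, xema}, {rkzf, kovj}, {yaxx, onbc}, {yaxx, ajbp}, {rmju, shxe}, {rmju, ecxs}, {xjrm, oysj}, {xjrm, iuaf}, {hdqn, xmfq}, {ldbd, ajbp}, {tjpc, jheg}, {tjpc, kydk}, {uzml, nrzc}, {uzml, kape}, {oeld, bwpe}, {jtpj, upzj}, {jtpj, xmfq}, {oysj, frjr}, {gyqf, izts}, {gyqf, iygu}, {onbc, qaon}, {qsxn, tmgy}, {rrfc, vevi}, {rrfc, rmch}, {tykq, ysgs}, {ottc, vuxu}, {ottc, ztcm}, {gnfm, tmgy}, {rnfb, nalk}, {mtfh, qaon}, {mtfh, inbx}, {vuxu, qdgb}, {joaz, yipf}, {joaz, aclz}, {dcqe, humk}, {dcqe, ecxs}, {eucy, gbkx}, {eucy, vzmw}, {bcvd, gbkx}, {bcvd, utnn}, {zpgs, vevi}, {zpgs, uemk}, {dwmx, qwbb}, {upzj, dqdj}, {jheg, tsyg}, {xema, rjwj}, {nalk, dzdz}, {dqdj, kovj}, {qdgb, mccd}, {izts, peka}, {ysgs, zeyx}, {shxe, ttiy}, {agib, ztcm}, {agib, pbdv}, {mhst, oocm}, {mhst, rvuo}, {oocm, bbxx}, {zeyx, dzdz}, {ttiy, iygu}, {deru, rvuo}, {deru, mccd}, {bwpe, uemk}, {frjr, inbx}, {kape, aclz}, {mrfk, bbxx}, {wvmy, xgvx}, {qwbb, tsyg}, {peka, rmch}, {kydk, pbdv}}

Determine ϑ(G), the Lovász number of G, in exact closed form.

89*cos(pi/89)/(cos(pi/89) + 1)

Vertex oysj has 2 neighbors: xjrm, frjr.
Vertex bbxx has 2 neighbors: oocm, mrfk.
Vertex mrfk has 2 neighbors: luow, bbxx.
Vertex inbx has 2 neighbors: mtfh, frjr.
Regular of degree 2 on 89 vertices: connected 2-regular on 89 ⇒ C_{89}.
spec(A) ≈ [2.0, 1.99502, 1.9801, 1.95531, 1.92078, 1.87669, 1.82324, 1.76071, 1.68941, 1.60969, 1.52196, 1.42664, 1.32421, 1.21519, 1.10011, 0.97955, 0.85411, 0.72442, 0.59112, 0.45487, 0.31635, 0.17626, 0.0353, -0.10585, -0.24646, -0.38585, -0.52332, -0.65818, -0.78976, -0.9174, -1.04048, -1.15837, -1.27049, -1.37628, -1.47522, -1.5668, -1.65058, -1.72614, -1.79309, -1.85112, -1.89992, -1.93926, -1.96893, -1.9888, -1.99875] (distinct, 5 d.p.).
Lovász: ϑ = −89(-2*cos(pi/89))/(2+-(-1)*2*cos(pi/89)) = 89*cos(pi/89)/(cos(pi/89) + 1).
= 44.48613532… (decimal).
Lovász sandwich 44 ≤ 89*cos(pi/89)/(cos(pi/89) + 1) ≤ 45: both strict.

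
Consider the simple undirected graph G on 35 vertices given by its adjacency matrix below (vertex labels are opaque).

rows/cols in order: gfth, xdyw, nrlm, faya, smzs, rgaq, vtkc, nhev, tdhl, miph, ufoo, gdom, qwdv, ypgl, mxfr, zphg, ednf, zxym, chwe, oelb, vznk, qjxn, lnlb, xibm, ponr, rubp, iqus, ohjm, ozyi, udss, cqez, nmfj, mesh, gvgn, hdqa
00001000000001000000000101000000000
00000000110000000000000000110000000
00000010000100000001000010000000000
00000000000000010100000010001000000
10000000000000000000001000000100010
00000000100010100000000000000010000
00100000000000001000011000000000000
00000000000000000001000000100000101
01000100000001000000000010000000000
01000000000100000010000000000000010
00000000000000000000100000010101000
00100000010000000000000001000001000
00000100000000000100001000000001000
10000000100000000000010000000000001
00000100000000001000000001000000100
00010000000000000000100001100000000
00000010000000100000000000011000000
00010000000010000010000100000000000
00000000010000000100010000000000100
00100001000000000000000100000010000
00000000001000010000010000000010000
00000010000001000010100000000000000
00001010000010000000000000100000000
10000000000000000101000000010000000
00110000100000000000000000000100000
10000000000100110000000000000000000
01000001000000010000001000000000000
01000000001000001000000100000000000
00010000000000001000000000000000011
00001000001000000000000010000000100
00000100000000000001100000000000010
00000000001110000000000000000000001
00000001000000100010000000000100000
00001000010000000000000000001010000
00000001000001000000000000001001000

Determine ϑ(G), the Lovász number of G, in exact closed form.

15

N(nrlm) = {vtkc, gdom, oelb, ponr}, |N(nrlm)| = 4.
N(qwdv) = {rgaq, zxym, lnlb, nmfj}, |N(qwdv)| = 4.
N(gfth) = {smzs, ypgl, xibm, rubp}, |N(gfth)| = 4.
N(miph) = {xdyw, gdom, chwe, gvgn}, |N(miph)| = 4.
4-regular, N=35; this is K(7,3), the Kneser graph.
A has 4 distinct eigenvalues ≈ [4.0, 2.0, -1.0, -3.0].
Lovász: ϑ = −35(-3)/(4+-1*(-3)) = 15.
= 15.000000… (decimal).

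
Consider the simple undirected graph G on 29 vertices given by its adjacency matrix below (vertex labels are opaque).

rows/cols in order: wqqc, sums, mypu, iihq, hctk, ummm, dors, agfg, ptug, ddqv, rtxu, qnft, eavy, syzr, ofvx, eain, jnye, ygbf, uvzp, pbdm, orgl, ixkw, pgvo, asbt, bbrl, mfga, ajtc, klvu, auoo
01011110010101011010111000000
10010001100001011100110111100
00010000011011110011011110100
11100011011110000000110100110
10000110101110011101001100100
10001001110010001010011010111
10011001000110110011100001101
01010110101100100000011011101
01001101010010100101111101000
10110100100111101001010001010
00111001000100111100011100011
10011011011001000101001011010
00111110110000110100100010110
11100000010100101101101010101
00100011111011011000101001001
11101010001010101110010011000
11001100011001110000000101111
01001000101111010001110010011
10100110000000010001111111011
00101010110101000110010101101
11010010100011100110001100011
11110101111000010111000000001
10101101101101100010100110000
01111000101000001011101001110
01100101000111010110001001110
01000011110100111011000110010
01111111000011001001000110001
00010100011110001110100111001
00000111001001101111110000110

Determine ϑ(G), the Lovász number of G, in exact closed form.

N(eavy) = {mypu, iihq, hctk, ummm, dors, ptug, ddqv, ofvx, eain, ygbf, orgl, bbrl, ajtc, klvu}, |N(eavy)| = 14.
Vertex syzr has 14 neighbors: wqqc, sums, mypu, ddqv, qnft, ofvx, jnye, ygbf, pbdm, orgl, pgvo, bbrl, ajtc, auoo.
deg(ofvx) = 14; N(ofvx) = {mypu, dors, agfg, ptug, ddqv, rtxu, eavy, syzr, eain, jnye, orgl, pgvo, mfga, auoo}.
deg(dors) = 14; N(dors) = {wqqc, iihq, hctk, agfg, qnft, eavy, ofvx, eain, uvzp, pbdm, orgl, mfga, ajtc, auoo}.
29-vertex 14-regular graph: SR(29,14,6,7) — a Paley graph.
Distinct eigenvalues (to 6 d.p.): [14.0, 2.192582, -3.192582].
With N=29: ϑ(G) = 29·(-(-sqrt(29)/2 - 1/2))/(14−(-sqrt(29)/2 - 1/2)) = sqrt(29).
Numerically 5.385165.

sqrt(29)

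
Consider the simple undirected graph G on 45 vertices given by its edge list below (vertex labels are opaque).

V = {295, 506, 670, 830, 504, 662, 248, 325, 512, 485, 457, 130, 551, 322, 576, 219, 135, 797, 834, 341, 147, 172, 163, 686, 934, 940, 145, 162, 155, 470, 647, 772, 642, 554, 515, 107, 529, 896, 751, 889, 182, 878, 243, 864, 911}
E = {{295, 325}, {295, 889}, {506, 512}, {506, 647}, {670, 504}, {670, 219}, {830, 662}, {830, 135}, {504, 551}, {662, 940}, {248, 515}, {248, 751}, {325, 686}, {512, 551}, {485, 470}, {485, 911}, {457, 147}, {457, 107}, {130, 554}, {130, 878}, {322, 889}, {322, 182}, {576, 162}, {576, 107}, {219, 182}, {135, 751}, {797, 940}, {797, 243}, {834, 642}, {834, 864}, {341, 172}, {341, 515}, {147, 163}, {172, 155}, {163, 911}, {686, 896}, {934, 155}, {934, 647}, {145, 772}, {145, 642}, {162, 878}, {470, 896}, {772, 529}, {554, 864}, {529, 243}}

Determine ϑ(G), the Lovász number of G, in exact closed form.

45*cos(pi/45)/(cos(pi/45) + 1)

Vertex 864 has 2 neighbors: 834, 554.
Vertex 155 has 2 neighbors: 172, 934.
N(341) = {172, 515}, |N(341)| = 2.
N(529) = {772, 243}, |N(529)| = 2.
2-regular, N=45; a single 45-cycle (edge-transitive).
A has 23 distinct eigenvalues ≈ [2.0, 1.981, 1.923, 1.827, 1.696, 1.532, 1.338, 1.118, 0.877, 0.618, 0.347, 0.07, -0.209, -0.484, -0.749, -1.0, -1.231, -1.439, -1.618, -1.766, -1.879, -1.956, -1.995].
Lovász (edge-transitive): ϑ = −45·(-2*cos(pi/45))/((2)−(-2*cos(pi/45))) = 45*cos(pi/45)/(cos(pi/45) + 1).
= 22.4725621… (decimal).
Check 22 ≤ 45*cos(pi/45)/(cos(pi/45) + 1) ≤ 23: both strict.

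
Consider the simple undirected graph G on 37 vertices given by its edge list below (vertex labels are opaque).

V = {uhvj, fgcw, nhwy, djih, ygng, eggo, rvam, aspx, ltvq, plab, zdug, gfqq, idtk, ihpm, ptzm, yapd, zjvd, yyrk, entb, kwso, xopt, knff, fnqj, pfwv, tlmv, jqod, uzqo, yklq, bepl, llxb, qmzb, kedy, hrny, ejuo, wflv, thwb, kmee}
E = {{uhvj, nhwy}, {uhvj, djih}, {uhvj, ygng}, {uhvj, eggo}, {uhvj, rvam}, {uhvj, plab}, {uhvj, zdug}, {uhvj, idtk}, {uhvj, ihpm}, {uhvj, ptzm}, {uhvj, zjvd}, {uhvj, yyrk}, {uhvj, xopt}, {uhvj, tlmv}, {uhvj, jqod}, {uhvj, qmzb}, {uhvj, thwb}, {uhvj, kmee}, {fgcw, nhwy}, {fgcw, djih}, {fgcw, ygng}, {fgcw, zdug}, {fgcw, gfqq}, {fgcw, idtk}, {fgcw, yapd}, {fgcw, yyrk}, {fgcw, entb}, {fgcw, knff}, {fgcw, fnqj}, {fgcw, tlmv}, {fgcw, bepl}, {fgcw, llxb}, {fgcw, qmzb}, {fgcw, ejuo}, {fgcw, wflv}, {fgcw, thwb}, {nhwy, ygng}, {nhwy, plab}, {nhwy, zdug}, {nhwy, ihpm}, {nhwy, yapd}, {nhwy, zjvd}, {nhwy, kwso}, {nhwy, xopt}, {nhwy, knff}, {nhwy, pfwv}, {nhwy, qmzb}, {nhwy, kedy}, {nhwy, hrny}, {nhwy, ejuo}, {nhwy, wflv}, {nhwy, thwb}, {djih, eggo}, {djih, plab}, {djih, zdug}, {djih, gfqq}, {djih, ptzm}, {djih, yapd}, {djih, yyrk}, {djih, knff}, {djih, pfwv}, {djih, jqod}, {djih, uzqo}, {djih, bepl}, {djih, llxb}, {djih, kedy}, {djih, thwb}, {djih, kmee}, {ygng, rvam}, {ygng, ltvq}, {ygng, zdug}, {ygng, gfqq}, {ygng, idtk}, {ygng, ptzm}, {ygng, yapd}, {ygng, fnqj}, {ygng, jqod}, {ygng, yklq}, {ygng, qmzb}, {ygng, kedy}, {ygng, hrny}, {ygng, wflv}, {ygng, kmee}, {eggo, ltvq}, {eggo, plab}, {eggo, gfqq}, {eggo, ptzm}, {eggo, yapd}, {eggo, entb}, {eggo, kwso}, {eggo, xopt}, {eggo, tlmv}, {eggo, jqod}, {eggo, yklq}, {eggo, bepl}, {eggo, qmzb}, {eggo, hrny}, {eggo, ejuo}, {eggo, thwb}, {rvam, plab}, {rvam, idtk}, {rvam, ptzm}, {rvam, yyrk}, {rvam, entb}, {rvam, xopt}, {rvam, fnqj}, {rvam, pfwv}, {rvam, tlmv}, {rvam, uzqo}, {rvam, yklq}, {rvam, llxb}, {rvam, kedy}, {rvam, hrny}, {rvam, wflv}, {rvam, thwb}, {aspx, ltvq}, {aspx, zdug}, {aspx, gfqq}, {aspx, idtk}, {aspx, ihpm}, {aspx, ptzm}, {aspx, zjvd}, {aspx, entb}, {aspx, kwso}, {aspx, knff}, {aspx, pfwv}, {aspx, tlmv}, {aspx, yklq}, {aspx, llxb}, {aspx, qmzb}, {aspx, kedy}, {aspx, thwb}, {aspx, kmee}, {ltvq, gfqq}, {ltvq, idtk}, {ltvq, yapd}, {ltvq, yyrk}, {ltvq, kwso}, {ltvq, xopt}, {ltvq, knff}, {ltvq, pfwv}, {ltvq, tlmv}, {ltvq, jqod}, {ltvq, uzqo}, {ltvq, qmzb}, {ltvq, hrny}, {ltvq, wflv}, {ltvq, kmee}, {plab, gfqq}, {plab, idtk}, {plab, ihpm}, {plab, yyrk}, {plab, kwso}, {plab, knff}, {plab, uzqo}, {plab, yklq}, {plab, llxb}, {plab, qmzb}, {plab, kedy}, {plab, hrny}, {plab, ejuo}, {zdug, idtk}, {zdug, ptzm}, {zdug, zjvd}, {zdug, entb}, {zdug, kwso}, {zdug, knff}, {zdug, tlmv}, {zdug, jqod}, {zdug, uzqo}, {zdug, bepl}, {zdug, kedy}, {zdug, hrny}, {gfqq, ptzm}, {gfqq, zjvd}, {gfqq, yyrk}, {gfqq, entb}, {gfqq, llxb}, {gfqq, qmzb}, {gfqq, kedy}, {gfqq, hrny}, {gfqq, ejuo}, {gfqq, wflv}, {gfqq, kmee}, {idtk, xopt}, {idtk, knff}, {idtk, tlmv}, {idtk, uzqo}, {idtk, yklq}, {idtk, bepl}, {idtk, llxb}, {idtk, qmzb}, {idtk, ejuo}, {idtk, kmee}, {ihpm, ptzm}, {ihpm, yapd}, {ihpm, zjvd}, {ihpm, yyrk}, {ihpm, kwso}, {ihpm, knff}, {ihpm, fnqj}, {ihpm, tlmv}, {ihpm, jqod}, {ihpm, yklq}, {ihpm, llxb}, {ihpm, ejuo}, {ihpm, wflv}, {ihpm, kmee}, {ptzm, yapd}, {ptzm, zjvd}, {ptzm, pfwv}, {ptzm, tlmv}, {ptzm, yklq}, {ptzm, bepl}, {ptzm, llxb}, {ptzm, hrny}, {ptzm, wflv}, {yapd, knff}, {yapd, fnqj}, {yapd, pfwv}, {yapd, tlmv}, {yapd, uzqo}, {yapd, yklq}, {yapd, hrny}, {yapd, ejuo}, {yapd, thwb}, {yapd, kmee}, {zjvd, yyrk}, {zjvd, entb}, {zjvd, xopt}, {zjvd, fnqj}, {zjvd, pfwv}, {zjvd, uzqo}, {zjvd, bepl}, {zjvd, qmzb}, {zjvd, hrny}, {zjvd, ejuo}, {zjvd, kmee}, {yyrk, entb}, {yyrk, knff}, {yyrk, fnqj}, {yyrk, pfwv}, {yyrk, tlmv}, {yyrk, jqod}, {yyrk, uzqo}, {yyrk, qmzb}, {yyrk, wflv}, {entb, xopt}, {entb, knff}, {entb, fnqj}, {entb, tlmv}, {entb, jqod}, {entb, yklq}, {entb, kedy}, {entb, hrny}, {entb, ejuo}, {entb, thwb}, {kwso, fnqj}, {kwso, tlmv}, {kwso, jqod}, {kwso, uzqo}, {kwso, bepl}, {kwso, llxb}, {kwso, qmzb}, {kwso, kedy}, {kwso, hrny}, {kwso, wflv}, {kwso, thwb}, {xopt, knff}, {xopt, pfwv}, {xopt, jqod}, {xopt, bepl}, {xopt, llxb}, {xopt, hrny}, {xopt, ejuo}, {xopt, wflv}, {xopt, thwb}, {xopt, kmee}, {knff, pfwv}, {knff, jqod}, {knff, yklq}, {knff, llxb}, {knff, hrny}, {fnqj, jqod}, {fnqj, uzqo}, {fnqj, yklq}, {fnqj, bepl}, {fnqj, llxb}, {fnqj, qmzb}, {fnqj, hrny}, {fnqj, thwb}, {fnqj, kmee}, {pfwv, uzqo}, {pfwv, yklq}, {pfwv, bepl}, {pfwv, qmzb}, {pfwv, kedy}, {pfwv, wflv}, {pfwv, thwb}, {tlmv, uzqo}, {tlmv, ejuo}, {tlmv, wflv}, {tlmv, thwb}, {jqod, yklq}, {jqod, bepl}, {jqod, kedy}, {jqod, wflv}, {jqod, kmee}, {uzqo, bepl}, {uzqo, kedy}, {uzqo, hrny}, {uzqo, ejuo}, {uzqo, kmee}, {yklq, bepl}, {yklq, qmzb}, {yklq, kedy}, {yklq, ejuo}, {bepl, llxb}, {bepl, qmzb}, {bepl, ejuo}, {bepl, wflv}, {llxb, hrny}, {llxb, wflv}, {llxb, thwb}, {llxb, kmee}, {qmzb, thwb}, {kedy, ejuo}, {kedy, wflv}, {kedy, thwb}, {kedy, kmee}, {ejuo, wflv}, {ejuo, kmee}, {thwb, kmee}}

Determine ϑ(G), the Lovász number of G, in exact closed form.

Vertex ihpm has 18 neighbors: uhvj, nhwy, aspx, plab, ptzm, yapd, zjvd, yyrk, kwso, knff, fnqj, tlmv, jqod, yklq, llxb, ejuo, wflv, kmee.
deg(aspx) = 18; N(aspx) = {ltvq, zdug, gfqq, idtk, ihpm, ptzm, zjvd, entb, kwso, knff, pfwv, tlmv, yklq, llxb, qmzb, kedy, thwb, kmee}.
Vertex ltvq has 18 neighbors: ygng, eggo, aspx, gfqq, idtk, yapd, yyrk, kwso, xopt, knff, pfwv, tlmv, jqod, uzqo, qmzb, hrny, wflv, kmee.
Vertex nhwy has 18 neighbors: uhvj, fgcw, ygng, plab, zdug, ihpm, yapd, zjvd, kwso, xopt, knff, pfwv, qmzb, kedy, hrny, ejuo, wflv, thwb.
37-vertex 18-regular graph: SR(37,18,8,9) — a Paley graph.
spec(A) ≈ [18.0, 2.54138, -3.54138] (distinct, 5 d.p.).
With N=37: ϑ(G) = 37·(-(-sqrt(37)/2 - 1/2))/(18−(-sqrt(37)/2 - 1/2)) = sqrt(37).
≈ 6.0828 (to 4 d.p.).

sqrt(37)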